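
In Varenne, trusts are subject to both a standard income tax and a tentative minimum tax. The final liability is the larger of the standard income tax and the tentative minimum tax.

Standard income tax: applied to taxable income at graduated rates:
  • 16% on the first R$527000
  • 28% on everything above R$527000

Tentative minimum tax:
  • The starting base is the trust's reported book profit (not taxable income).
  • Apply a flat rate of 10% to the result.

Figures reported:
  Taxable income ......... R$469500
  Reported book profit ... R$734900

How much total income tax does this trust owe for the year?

Standard income tax:
  R$469500 × 16% = R$75120

Tentative minimum tax:
  Base (reported book profit): R$734900
  R$734900 × 10% = R$73490

R$75120 > R$73490, so the standard income tax governs.

R$75120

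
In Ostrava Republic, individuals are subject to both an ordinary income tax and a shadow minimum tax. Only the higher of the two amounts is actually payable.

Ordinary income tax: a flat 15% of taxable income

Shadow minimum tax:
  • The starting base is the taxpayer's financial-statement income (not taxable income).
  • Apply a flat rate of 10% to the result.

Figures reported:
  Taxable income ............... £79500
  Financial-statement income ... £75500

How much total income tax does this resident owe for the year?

£11925

Ordinary income tax:
  £79500 × 15% = £11925

Shadow minimum tax:
  Base (financial-statement income): £75500
  £75500 × 10% = £7550

£11925 > £7550, so the ordinary income tax governs.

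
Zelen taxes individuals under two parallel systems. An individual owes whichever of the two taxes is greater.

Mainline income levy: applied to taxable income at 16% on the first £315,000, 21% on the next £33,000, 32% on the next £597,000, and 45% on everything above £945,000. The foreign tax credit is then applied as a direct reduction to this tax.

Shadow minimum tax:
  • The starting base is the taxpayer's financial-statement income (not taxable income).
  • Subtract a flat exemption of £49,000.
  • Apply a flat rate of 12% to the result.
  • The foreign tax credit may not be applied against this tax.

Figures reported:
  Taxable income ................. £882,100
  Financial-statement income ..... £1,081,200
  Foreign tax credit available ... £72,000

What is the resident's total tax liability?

Mainline income levy:
  £315,000 × 16% = £50,400
  £33,000 × 21% = £6,930
  £534,100 × 32% = £170,912
  → £228,242
  Less foreign tax credit £72,000 → £156,242

Shadow minimum tax:
  Base (financial-statement income): £1,081,200
  Less exemption £49,000 → base £1,032,200
  £1,032,200 × 12% = £123,864

£156,242 > £123,864, so the mainline income levy governs.

£156,242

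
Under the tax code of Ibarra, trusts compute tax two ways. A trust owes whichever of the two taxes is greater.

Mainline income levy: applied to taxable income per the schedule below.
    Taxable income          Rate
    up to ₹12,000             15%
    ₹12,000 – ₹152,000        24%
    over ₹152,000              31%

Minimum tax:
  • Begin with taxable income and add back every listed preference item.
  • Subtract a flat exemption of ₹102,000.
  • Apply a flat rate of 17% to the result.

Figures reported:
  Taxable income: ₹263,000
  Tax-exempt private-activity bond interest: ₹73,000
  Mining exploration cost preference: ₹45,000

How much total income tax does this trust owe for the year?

Minimum tax:
  Adjusted income: ₹263,000 + ₹73,000 + ₹45,000 = ₹381,000
  Less exemption ₹102,000 → base ₹279,000
  ₹279,000 × 17% = ₹47,430

Mainline income levy:
  ₹12,000 × 15% = ₹1,800
  ₹140,000 × 24% = ₹33,600
  ₹111,000 × 31% = ₹34,410
  → ₹69,810

₹69,810 > ₹47,430, so the mainline income levy governs.

₹69,810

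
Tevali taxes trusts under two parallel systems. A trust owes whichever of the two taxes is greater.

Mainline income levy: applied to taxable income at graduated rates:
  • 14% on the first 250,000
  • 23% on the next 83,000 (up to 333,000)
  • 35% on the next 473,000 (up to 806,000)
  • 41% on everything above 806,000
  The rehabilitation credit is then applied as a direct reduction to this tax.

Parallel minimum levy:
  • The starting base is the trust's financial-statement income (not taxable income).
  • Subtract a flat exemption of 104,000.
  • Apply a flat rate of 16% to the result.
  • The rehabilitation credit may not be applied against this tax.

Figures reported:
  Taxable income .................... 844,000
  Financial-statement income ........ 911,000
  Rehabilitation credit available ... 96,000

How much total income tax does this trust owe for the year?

139,220

Mainline income levy:
  250,000 × 14% = 35,000
  83,000 × 23% = 19,090
  473,000 × 35% = 165,550
  38,000 × 41% = 15,580
  → 235,220
  Less rehabilitation credit 96,000 → 139,220

Parallel minimum levy:
  Base (financial-statement income): 911,000
  Less exemption 104,000 → base 807,000
  807,000 × 16% = 129,120

139,220 > 129,120, so the mainline income levy governs.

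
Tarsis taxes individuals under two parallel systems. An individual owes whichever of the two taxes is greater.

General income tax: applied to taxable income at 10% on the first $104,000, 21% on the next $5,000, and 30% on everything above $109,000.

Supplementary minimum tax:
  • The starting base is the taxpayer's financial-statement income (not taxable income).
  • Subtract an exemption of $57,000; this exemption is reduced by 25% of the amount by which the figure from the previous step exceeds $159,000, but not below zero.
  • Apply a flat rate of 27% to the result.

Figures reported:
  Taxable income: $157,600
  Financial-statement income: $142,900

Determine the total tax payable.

$26,030

General income tax:
  $104,000 × 10% = $10,400
  $5,000 × 21% = $1,050
  $48,600 × 30% = $14,580
  → $26,030

Supplementary minimum tax:
  Base (financial-statement income): $142,900
  Exemption: $142,900 ≤ $159,000, so full $57,000 applies
  Base: $142,900 − $57,000 = $85,900
  $85,900 × 27% = $23,193

$26,030 > $23,193, so the general income tax governs.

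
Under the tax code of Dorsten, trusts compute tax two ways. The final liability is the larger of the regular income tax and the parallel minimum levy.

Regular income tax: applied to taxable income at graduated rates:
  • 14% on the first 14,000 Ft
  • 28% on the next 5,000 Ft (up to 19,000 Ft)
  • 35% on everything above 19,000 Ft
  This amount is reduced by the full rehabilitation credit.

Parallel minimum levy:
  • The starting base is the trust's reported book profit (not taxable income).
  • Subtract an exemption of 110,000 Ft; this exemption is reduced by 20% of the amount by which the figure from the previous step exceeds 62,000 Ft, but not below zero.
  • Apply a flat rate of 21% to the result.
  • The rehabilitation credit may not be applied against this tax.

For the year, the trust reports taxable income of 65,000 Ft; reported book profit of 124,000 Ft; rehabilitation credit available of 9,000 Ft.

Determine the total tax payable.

10,460 Ft

Regular income tax:
  14,000 Ft × 14% = 1,960 Ft
  5,000 Ft × 28% = 1,400 Ft
  46,000 Ft × 35% = 16,100 Ft
  → 19,460 Ft
  Less rehabilitation credit 9,000 Ft → 10,460 Ft

Parallel minimum levy:
  Base (reported book profit): 124,000 Ft
  Exemption: 110,000 Ft − 20% × (124,000 Ft − 62,000 Ft) = 110,000 Ft − 12,400 Ft = 97,600 Ft
  Base: 124,000 Ft − 97,600 Ft = 26,400 Ft
  26,400 Ft × 21% = 5,544 Ft

10,460 Ft > 5,544 Ft, so the regular income tax governs.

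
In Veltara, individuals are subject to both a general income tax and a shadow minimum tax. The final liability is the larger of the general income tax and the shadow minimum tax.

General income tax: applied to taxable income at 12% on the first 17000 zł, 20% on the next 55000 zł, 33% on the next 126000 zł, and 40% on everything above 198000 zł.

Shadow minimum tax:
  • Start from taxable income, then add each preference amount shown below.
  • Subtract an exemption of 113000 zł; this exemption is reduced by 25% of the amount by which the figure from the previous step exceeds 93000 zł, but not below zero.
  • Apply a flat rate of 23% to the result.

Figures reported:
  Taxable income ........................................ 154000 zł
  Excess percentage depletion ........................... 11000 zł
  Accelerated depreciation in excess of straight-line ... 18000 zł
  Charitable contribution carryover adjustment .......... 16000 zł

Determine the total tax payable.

40100 zł

Shadow minimum tax:
  Adjusted income: 154000 zł + 11000 zł + 18000 zł + 16000 zł = 199000 zł
  Exemption: 113000 zł − 25% × (199000 zł − 93000 zł) = 113000 zł − 26500 zł = 86500 zł
  Base: 199000 zł − 86500 zł = 112500 zł
  112500 zł × 23% = 25875 zł

General income tax:
  17000 zł × 12% = 2040 zł
  55000 zł × 20% = 11000 zł
  82000 zł × 33% = 27060 zł
  → 40100 zł

40100 zł > 25875 zł, so the general income tax governs.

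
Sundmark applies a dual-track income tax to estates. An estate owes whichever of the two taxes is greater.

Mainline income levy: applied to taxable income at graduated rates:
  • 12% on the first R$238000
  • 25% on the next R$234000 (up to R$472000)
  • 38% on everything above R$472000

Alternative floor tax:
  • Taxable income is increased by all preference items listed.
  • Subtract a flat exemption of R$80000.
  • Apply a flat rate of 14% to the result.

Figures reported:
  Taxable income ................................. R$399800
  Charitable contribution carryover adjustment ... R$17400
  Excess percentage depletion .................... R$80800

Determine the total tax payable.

R$69010

Alternative floor tax:
  Adjusted income: R$399800 + R$17400 + R$80800 = R$498000
  Less exemption R$80000 → base R$418000
  R$418000 × 14% = R$58520

Mainline income levy:
  R$238000 × 12% = R$28560
  R$161800 × 25% = R$40450
  → R$69010

R$69010 > R$58520, so the mainline income levy governs.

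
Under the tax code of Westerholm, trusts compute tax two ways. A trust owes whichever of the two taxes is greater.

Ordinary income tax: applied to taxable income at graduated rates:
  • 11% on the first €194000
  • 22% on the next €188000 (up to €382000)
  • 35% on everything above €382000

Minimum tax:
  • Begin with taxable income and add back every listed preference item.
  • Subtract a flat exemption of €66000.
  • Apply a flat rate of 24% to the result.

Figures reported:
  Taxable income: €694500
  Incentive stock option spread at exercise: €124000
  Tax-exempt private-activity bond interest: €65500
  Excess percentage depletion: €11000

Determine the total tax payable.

Minimum tax:
  Adjusted income: €694500 + €124000 + €65500 + €11000 = €895000
  Less exemption €66000 → base €829000
  €829000 × 24% = €198960

Ordinary income tax:
  €194000 × 11% = €21340
  €188000 × 22% = €41360
  €312500 × 35% = €109375
  → €172075

€198960 > €172075, so the minimum tax is the binding amount.

€198960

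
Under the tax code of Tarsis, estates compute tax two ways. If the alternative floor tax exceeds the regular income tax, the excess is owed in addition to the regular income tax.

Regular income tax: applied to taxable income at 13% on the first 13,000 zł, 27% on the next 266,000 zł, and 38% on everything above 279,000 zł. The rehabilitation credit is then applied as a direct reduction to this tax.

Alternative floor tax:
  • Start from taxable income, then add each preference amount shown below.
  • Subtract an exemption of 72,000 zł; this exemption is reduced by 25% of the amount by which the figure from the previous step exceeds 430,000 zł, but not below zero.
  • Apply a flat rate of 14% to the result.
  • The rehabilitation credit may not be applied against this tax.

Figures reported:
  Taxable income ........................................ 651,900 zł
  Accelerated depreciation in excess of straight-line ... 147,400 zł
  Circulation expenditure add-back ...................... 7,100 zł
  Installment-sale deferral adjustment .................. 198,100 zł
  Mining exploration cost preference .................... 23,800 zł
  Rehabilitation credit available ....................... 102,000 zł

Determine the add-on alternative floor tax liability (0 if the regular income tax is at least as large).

Regular income tax:
  13,000 zł × 13% = 1,690 zł
  266,000 zł × 27% = 71,820 zł
  372,900 zł × 38% = 141,702 zł
  → 215,212 zł
  Less rehabilitation credit 102,000 zł → 113,212 zł

Alternative floor tax:
  Adjusted income: 651,900 zł + 147,400 zł + 7,100 zł + 198,100 zł + 23,800 zł = 1,028,300 zł
  Exemption: 25% × (1,028,300 zł − 430,000 zł) = 149,575 zł ≥ 72,000 zł, so the exemption is fully phased out
  Base: 1,028,300 zł − 0 zł = 1,028,300 zł
  1,028,300 zł × 14% = 143,962 zł

Excess of alternative floor tax over regular income tax: 143,962 zł − 113,212 zł = 30,750 zł.

30,750 zł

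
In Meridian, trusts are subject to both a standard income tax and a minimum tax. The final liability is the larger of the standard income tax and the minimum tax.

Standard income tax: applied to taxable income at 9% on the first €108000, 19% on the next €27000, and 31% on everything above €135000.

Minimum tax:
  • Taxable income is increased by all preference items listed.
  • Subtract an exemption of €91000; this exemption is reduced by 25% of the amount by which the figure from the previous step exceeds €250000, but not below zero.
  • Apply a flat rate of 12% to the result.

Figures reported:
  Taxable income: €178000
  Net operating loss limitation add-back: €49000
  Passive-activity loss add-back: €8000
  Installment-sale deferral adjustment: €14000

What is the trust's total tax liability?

Minimum tax:
  Adjusted income: €178000 + €49000 + €8000 + €14000 = €249000
  Exemption: €249000 ≤ €250000, so full €91000 applies
  Base: €249000 − €91000 = €158000
  €158000 × 12% = €18960

Standard income tax:
  €108000 × 9% = €9720
  €27000 × 19% = €5130
  €43000 × 31% = €13330
  → €28180

€28180 > €18960, so the standard income tax governs.

€28180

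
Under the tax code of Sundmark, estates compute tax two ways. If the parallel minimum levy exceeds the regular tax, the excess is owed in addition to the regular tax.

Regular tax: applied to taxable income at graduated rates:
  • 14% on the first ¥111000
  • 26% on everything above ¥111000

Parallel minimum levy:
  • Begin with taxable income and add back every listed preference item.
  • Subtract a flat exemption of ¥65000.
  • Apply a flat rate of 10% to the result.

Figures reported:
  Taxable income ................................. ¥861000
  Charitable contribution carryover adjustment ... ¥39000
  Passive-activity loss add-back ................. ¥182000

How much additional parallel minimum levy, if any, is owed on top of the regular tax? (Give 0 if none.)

Parallel minimum levy:
  Adjusted income: ¥861000 + ¥39000 + ¥182000 = ¥1082000
  Less exemption ¥65000 → base ¥1017000
  ¥1017000 × 10% = ¥101700

Regular tax:
  ¥111000 × 14% = ¥15540
  ¥750000 × 26% = ¥195000
  → ¥210540

¥101700 ≤ ¥210540, so no add-on is due.

¥0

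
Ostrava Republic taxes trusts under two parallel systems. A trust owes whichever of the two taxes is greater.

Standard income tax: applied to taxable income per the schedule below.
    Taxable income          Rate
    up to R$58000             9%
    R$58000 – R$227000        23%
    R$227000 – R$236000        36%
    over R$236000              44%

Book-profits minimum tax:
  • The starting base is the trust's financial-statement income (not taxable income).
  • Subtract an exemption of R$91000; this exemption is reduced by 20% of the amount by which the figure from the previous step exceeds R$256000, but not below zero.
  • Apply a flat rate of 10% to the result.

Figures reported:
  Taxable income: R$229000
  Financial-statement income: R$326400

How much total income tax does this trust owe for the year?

Book-profits minimum tax:
  Base (financial-statement income): R$326400
  Exemption: R$91000 − 20% × (R$326400 − R$256000) = R$91000 − R$14080 = R$76920
  Base: R$326400 − R$76920 = R$249480
  R$249480 × 10% = R$24948

Standard income tax:
  R$58000 × 9% = R$5220
  R$169000 × 23% = R$38870
  R$2000 × 36% = R$720
  → R$44810

R$44810 > R$24948, so the standard income tax governs.

R$44810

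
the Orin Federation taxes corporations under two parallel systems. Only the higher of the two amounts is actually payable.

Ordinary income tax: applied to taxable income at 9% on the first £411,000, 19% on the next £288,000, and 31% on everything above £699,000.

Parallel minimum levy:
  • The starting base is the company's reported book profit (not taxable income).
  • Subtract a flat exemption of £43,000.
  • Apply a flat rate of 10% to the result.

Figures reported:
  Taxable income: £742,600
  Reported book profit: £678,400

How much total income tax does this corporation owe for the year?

Parallel minimum levy:
  Base (reported book profit): £678,400
  Less exemption £43,000 → base £635,400
  £635,400 × 10% = £63,540

Ordinary income tax:
  £411,000 × 9% = £36,990
  £288,000 × 19% = £54,720
  £43,600 × 31% = £13,516
  → £105,226

£105,226 > £63,540, so the ordinary income tax governs.

£105,226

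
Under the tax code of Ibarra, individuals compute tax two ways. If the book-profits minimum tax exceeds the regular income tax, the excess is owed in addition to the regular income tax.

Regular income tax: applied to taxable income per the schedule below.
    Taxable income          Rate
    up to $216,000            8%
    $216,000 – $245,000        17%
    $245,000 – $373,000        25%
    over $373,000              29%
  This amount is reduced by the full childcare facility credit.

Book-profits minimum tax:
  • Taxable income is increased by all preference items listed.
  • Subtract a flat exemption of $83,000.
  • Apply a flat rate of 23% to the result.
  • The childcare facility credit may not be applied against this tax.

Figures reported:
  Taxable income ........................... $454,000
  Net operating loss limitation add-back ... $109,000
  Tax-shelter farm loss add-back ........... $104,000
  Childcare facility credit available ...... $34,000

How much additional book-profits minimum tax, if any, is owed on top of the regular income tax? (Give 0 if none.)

$90,620

Book-profits minimum tax:
  Adjusted income: $454,000 + $109,000 + $104,000 = $667,000
  Less exemption $83,000 → base $584,000
  $584,000 × 23% = $134,320

Regular income tax:
  $216,000 × 8% = $17,280
  $29,000 × 17% = $4,930
  $128,000 × 25% = $32,000
  $81,000 × 29% = $23,490
  → $77,700
  Less childcare facility credit $34,000 → $43,700

Excess of book-profits minimum tax over regular income tax: $134,320 − $43,700 = $90,620.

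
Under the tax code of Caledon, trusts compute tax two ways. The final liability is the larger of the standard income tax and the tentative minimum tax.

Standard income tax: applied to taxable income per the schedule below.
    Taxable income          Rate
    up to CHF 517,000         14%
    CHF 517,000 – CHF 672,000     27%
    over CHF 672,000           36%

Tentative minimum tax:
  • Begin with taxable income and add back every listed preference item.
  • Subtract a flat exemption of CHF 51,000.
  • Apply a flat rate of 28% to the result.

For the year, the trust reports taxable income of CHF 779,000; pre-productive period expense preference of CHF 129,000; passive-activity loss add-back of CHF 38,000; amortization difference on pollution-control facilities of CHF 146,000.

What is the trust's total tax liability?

CHF 291,480

Standard income tax:
  CHF 517,000 × 14% = CHF 72,380
  CHF 155,000 × 27% = CHF 41,850
  CHF 107,000 × 36% = CHF 38,520
  → CHF 152,750

Tentative minimum tax:
  Adjusted income: CHF 779,000 + CHF 129,000 + CHF 38,000 + CHF 146,000 = CHF 1,092,000
  Less exemption CHF 51,000 → base CHF 1,041,000
  CHF 1,041,000 × 28% = CHF 291,480

CHF 291,480 > CHF 152,750, so the tentative minimum tax is the binding amount.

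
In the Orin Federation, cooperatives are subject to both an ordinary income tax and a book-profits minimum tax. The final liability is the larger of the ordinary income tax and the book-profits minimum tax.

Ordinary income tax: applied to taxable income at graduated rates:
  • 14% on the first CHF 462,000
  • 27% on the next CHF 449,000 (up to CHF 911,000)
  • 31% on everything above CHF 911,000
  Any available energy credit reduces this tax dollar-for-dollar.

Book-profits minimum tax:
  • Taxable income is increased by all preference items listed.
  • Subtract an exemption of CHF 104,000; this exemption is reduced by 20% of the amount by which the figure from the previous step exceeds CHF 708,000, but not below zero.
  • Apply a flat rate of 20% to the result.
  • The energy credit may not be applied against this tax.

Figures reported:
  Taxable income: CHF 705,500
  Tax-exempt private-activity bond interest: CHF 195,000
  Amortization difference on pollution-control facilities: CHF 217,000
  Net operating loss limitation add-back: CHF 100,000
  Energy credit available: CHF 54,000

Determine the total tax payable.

CHF 243,080

Ordinary income tax:
  CHF 462,000 × 14% = CHF 64,680
  CHF 243,500 × 27% = CHF 65,745
  → CHF 130,425
  Less energy credit CHF 54,000 → CHF 76,425

Book-profits minimum tax:
  Adjusted income: CHF 705,500 + CHF 195,000 + CHF 217,000 + CHF 100,000 = CHF 1,217,500
  Exemption: CHF 104,000 − 20% × (CHF 1,217,500 − CHF 708,000) = CHF 104,000 − CHF 101,900 = CHF 2,100
  Base: CHF 1,217,500 − CHF 2,100 = CHF 1,215,400
  CHF 1,215,400 × 20% = CHF 243,080

CHF 243,080 > CHF 76,425, so the book-profits minimum tax is the binding amount.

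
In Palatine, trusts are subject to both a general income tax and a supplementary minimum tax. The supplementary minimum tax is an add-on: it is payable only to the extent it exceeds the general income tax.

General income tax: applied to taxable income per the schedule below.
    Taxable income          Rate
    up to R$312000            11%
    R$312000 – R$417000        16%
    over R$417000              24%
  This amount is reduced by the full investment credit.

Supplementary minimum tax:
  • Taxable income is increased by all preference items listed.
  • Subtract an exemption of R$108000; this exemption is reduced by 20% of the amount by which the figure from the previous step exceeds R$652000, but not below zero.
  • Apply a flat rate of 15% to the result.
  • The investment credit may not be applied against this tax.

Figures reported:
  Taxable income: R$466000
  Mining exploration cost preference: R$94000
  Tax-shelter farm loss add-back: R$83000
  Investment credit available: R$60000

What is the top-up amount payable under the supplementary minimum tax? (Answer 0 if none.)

Supplementary minimum tax:
  Adjusted income: R$466000 + R$94000 + R$83000 = R$643000
  Exemption: R$643000 ≤ R$652000, so full R$108000 applies
  Base: R$643000 − R$108000 = R$535000
  R$535000 × 15% = R$80250

General income tax:
  R$312000 × 11% = R$34320
  R$105000 × 16% = R$16800
  R$49000 × 24% = R$11760
  → R$62880
  Less investment credit R$60000 → R$2880

Excess of supplementary minimum tax over general income tax: R$80250 − R$2880 = R$77370.

R$77370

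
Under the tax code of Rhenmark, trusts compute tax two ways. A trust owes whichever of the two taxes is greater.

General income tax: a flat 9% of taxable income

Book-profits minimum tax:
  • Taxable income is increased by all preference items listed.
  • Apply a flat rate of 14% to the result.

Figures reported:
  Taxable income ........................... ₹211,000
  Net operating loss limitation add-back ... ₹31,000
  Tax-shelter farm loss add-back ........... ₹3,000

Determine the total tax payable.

₹34,300

Book-profits minimum tax:
  Adjusted income: ₹211,000 + ₹31,000 + ₹3,000 = ₹245,000
  ₹245,000 × 14% = ₹34,300

General income tax:
  ₹211,000 × 9% = ₹18,990

₹34,300 > ₹18,990, so the book-profits minimum tax is the binding amount.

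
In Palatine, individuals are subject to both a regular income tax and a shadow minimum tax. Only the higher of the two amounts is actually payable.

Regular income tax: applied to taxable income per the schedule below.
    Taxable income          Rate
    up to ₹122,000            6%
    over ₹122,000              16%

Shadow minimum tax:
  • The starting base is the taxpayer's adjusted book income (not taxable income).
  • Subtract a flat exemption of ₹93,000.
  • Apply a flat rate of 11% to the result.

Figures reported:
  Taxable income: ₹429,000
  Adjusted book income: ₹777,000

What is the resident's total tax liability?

₹75,240

Regular income tax:
  ₹122,000 × 6% = ₹7,320
  ₹307,000 × 16% = ₹49,120
  → ₹56,440

Shadow minimum tax:
  Base (adjusted book income): ₹777,000
  Less exemption ₹93,000 → base ₹684,000
  ₹684,000 × 11% = ₹75,240

₹75,240 > ₹56,440, so the shadow minimum tax is the binding amount.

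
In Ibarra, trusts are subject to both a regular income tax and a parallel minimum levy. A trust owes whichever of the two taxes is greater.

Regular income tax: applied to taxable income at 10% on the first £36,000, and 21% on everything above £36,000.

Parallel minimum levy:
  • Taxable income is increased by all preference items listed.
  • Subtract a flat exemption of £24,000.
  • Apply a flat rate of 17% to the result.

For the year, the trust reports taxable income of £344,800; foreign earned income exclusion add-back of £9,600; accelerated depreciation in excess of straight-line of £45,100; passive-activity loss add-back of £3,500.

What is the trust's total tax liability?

£68,448

Parallel minimum levy:
  Adjusted income: £344,800 + £9,600 + £45,100 + £3,500 = £403,000
  Less exemption £24,000 → base £379,000
  £379,000 × 17% = £64,430

Regular income tax:
  £36,000 × 10% = £3,600
  £308,800 × 21% = £64,848
  → £68,448

£68,448 > £64,430, so the regular income tax governs.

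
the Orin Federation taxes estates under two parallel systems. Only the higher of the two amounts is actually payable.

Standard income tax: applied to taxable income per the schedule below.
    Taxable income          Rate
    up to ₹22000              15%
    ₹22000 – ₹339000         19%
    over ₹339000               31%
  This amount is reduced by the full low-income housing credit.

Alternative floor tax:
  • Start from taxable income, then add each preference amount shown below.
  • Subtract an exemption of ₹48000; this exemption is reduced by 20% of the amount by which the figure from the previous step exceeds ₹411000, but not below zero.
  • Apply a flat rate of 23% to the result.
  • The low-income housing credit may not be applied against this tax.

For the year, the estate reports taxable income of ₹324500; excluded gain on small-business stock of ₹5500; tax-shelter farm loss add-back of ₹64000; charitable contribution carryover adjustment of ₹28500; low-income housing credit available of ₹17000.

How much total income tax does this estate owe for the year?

Alternative floor tax:
  Adjusted income: ₹324500 + ₹5500 + ₹64000 + ₹28500 = ₹422500
  Exemption: ₹48000 − 20% × (₹422500 − ₹411000) = ₹48000 − ₹2300 = ₹45700
  Base: ₹422500 − ₹45700 = ₹376800
  ₹376800 × 23% = ₹86664

Standard income tax:
  ₹22000 × 15% = ₹3300
  ₹302500 × 19% = ₹57475
  → ₹60775
  Less low-income housing credit ₹17000 → ₹43775

₹86664 > ₹43775, so the alternative floor tax is the binding amount.

₹86664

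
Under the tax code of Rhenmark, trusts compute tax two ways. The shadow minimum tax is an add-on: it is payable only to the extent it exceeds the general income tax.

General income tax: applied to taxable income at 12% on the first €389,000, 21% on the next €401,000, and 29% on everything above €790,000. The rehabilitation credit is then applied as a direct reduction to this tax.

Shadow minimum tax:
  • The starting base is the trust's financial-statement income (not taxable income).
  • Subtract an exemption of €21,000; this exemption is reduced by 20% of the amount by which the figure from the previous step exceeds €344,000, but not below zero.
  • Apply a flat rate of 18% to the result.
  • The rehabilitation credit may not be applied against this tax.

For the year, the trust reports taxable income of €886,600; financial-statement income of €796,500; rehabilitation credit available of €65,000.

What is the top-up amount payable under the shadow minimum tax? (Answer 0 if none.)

Shadow minimum tax:
  Base (financial-statement income): €796,500
  Exemption: 20% × (€796,500 − €344,000) = €90,500 ≥ €21,000, so the exemption is fully phased out
  Base: €796,500 − €0 = €796,500
  €796,500 × 18% = €143,370

General income tax:
  €389,000 × 12% = €46,680
  €401,000 × 21% = €84,210
  €96,600 × 29% = €28,014
  → €158,904
  Less rehabilitation credit €65,000 → €93,904

Excess of shadow minimum tax over general income tax: €143,370 − €93,904 = €49,466.

€49,466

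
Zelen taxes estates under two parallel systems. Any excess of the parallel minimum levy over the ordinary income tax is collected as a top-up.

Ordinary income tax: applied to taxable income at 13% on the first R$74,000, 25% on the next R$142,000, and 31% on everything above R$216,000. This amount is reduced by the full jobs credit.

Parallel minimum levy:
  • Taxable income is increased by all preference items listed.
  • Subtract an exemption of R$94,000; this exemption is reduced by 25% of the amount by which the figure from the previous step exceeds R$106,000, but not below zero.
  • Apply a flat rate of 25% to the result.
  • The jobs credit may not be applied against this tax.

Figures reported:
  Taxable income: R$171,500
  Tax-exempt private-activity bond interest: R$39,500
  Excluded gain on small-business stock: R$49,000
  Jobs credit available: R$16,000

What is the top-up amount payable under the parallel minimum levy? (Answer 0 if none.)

Ordinary income tax:
  R$74,000 × 13% = R$9,620
  R$97,500 × 25% = R$24,375
  → R$33,995
  Less jobs credit R$16,000 → R$17,995

Parallel minimum levy:
  Adjusted income: R$171,500 + R$39,500 + R$49,000 = R$260,000
  Exemption: R$94,000 − 25% × (R$260,000 − R$106,000) = R$94,000 − R$38,500 = R$55,500
  Base: R$260,000 − R$55,500 = R$204,500
  R$204,500 × 25% = R$51,125

Excess of parallel minimum levy over ordinary income tax: R$51,125 − R$17,995 = R$33,130.

R$33,130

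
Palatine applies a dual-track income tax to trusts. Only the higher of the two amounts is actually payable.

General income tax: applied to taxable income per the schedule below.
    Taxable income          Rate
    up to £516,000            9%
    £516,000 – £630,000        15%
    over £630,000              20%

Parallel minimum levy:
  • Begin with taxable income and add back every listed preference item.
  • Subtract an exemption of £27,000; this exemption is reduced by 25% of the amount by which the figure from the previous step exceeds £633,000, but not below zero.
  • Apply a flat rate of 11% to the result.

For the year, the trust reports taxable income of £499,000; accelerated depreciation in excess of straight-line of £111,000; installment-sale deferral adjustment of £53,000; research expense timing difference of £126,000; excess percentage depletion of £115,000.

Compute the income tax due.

£99,440

Parallel minimum levy:
  Adjusted income: £499,000 + £111,000 + £53,000 + £126,000 + £115,000 = £904,000
  Exemption: 25% × (£904,000 − £633,000) = £67,750 ≥ £27,000, so the exemption is fully phased out
  Base: £904,000 − £0 = £904,000
  £904,000 × 11% = £99,440

General income tax:
  £499,000 × 9% = £44,910

£99,440 > £44,910, so the parallel minimum levy is the binding amount.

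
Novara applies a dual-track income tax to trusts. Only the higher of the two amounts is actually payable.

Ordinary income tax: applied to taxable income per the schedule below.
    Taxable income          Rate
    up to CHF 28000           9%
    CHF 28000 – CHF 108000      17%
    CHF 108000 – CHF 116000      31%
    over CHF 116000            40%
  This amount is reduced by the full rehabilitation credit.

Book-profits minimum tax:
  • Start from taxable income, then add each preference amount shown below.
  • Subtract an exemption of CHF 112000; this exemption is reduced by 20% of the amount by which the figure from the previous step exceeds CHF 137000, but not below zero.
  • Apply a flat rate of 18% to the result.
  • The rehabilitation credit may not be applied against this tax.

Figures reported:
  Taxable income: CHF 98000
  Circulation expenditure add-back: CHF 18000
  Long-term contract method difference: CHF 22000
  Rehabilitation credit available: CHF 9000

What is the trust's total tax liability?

Ordinary income tax:
  CHF 28000 × 9% = CHF 2520
  CHF 70000 × 17% = CHF 11900
  → CHF 14420
  Less rehabilitation credit CHF 9000 → CHF 5420

Book-profits minimum tax:
  Adjusted income: CHF 98000 + CHF 18000 + CHF 22000 = CHF 138000
  Exemption: CHF 112000 − 20% × (CHF 138000 − CHF 137000) = CHF 112000 − CHF 200 = CHF 111800
  Base: CHF 138000 − CHF 111800 = CHF 26200
  CHF 26200 × 18% = CHF 4716

CHF 5420 > CHF 4716, so the ordinary income tax governs.

CHF 5420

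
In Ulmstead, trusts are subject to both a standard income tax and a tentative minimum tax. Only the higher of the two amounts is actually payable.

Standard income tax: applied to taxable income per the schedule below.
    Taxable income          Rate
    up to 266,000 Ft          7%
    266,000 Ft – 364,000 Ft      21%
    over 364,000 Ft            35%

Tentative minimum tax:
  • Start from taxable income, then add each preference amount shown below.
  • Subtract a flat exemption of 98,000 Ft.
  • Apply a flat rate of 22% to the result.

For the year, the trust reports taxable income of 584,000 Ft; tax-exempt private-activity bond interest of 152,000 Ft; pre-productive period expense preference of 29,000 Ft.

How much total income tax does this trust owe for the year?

Standard income tax:
  266,000 Ft × 7% = 18,620 Ft
  98,000 Ft × 21% = 20,580 Ft
  220,000 Ft × 35% = 77,000 Ft
  → 116,200 Ft

Tentative minimum tax:
  Adjusted income: 584,000 Ft + 152,000 Ft + 29,000 Ft = 765,000 Ft
  Less exemption 98,000 Ft → base 667,000 Ft
  667,000 Ft × 22% = 146,740 Ft

146,740 Ft > 116,200 Ft, so the tentative minimum tax is the binding amount.

146,740 Ft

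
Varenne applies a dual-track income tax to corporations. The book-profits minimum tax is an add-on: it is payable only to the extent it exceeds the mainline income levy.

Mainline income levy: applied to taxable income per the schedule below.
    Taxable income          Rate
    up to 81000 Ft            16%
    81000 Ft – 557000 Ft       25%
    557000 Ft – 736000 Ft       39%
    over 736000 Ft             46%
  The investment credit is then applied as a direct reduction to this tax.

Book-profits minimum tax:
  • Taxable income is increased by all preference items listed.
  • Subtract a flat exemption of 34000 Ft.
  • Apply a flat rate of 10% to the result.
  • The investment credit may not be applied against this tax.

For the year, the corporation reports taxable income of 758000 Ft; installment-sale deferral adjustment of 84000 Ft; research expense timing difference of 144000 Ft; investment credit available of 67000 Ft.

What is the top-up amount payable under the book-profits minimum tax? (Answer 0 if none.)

Mainline income levy:
  81000 Ft × 16% = 12960 Ft
  476000 Ft × 25% = 119000 Ft
  179000 Ft × 39% = 69810 Ft
  22000 Ft × 46% = 10120 Ft
  → 211890 Ft
  Less investment credit 67000 Ft → 144890 Ft

Book-profits minimum tax:
  Adjusted income: 758000 Ft + 84000 Ft + 144000 Ft = 986000 Ft
  Less exemption 34000 Ft → base 952000 Ft
  952000 Ft × 10% = 95200 Ft

95200 Ft ≤ 144890 Ft, so no add-on is due.

0 Ft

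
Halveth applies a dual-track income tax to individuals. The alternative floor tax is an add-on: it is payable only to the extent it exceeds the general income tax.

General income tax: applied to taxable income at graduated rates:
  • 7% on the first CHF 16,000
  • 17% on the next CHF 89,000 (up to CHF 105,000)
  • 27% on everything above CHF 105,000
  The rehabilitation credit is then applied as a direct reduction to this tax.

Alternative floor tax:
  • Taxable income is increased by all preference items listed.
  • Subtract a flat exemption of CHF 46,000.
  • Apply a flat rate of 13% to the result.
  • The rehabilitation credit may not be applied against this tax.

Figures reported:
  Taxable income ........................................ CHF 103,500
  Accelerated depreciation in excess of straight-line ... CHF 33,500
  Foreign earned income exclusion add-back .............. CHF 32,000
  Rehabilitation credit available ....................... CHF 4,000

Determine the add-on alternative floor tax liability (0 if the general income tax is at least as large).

General income tax:
  CHF 16,000 × 7% = CHF 1,120
  CHF 87,500 × 17% = CHF 14,875
  → CHF 15,995
  Less rehabilitation credit CHF 4,000 → CHF 11,995

Alternative floor tax:
  Adjusted income: CHF 103,500 + CHF 33,500 + CHF 32,000 = CHF 169,000
  Less exemption CHF 46,000 → base CHF 123,000
  CHF 123,000 × 13% = CHF 15,990

Excess of alternative floor tax over general income tax: CHF 15,990 − CHF 11,995 = CHF 3,995.

CHF 3,995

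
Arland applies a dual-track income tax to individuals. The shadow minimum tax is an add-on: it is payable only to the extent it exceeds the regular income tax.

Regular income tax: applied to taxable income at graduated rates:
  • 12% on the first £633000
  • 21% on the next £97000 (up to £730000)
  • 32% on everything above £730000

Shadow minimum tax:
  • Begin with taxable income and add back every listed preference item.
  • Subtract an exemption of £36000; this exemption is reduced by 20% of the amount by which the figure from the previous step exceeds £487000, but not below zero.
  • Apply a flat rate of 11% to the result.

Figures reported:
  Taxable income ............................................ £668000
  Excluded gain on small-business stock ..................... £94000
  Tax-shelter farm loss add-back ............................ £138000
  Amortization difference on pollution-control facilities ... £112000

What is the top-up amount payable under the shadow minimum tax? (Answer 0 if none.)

Regular income tax:
  £633000 × 12% = £75960
  £35000 × 21% = £7350
  → £83310

Shadow minimum tax:
  Adjusted income: £668000 + £94000 + £138000 + £112000 = £1012000
  Exemption: 20% × (£1012000 − £487000) = £105000 ≥ £36000, so the exemption is fully phased out
  Base: £1012000 − £0 = £1012000
  £1012000 × 11% = £111320

Excess of shadow minimum tax over regular income tax: £111320 − £83310 = £28010.

£28010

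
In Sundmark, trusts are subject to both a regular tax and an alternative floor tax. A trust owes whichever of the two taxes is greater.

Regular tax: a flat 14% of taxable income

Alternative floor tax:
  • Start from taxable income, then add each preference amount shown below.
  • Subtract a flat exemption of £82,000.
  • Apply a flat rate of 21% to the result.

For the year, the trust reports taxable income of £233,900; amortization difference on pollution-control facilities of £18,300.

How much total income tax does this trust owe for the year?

Regular tax:
  £233,900 × 14% = £32,746

Alternative floor tax:
  Adjusted income: £233,900 + £18,300 = £252,200
  Less exemption £82,000 → base £170,200
  £170,200 × 21% = £35,742

£35,742 > £32,746, so the alternative floor tax is the binding amount.

£35,742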